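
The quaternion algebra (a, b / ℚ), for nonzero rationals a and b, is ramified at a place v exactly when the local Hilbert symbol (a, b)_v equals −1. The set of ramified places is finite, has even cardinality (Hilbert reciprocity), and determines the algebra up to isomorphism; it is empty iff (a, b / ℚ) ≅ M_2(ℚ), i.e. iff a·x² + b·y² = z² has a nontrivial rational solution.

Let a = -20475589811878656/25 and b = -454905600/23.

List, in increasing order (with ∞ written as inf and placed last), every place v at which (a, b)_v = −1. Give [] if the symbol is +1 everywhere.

[3, 7, 13, 29, 31, 41, 47, inf]

Mod squares: a ≡ -8886974744739, b ≡ -1634817. Check v ∈ {∞, 2, 3, 5, 7, 13, 19, 23, 29, 31, 41, 43, 47}.
v=47: a=47^1·(≡17), b=47^0·(≡5) mod 47; (17|47)=+1, (5|47)=-1; (−1)^{1·0·23}·(+1)^0·(-1)^1 = -1.
v=7: a=7^1·(≡3), b=7^0·(≡6) mod 7; (3|7)=-1, (6|7)=-1; (−1)^{1·0·3}·(-1)^0·(-1)^1 = -1.
v=31: a=31^1·(≡4), b=31^0·(≡24) mod 31; (4|31)=+1, (24|31)=-1; (−1)^{1·0·15}·(+1)^0·(-1)^1 = -1.
v=23: a=23^1·(≡16), b=23^-1·(≡15) mod 23; (16|23)=+1, (15|23)=-1; (−1)^{1·-1·11}·(+1)^-1·(-1)^1 = +1.
v=2: v_2(a)=8, v_2(b)=8; units ≡ 5, 7 (mod 8); ε·ε+αω+βω = 0·1+8·0+8·1 ≡ 0  ⇒  (a,b)_2 = +1.
v=19: a=19^1·(≡5), b=19^1·(≡8) mod 19; (5|19)=+1, (8|19)=-1; (−1)^{1·1·9}·(+1)^1·(-1)^1 = +1.
v=∞: -8886974744739 < 0 and -1634817 < 0  ⇒  (a,b)_∞ = -1.
v=43: a=43^1·(≡37), b=43^1·(≡17) mod 43; (37|43)=-1, (17|43)=+1; (−1)^{1·1·21}·(-1)^1·(+1)^1 = +1.
v=41: a=41^1·(≡39), b=41^0·(≡24) mod 41; (39|41)=+1, (24|41)=-1; (−1)^{1·0·20}·(+1)^0·(-1)^1 = -1.
v=13: a=13^1·(≡6), b=13^0·(≡2) mod 13; (6|13)=-1, (2|13)=-1; (−1)^{1·0·6}·(-1)^0·(-1)^1 = -1.
v=5: a=5^-2·(≡4), b=5^2·(≡2) mod 5; (4|5)=+1, (2|5)=-1; (−1)^{-2·2·2}·(+1)^2·(-1)^-2 = +1.
v=29: a=29^1·(≡1), b=29^1·(≡21) mod 29; (1|29)=+1, (21|29)=-1; (−1)^{1·1·14}·(+1)^1·(-1)^1 = -1.
v=3: a=3^3·(≡2), b=3^1·(≡2) mod 3; (2|3)=-1, (2|3)=-1; (−1)^{3·1·1}·(-1)^1·(-1)^3 = -1.
Ram(-8886974744739, -1634817) = {3, 7, 13, 29, 31, 41, 47, ∞}; no ℚ_3-point on the conic.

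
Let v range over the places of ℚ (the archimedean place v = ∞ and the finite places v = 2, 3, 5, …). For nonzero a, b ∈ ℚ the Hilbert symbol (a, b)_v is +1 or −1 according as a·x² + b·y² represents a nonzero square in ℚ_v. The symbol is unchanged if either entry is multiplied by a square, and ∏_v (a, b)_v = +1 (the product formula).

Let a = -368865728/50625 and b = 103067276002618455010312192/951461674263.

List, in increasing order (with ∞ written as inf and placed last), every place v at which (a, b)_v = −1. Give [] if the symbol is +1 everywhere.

(a, b) ≡ (-407, 16169) mod (ℚ^×)²; places V = {2, 3, 5, 7, 11, 17, 19, 23, 31, 37, ∞}.
(a,b)_7: α=2, u≡5; β=0, v≡3 (mod 7); (5|7)=-1, (3|7)=-1; sign (−1)^0·-1^0·-1^2 = +1.
(a,b)_23: α=0, u≡19; β=-1, v≡16 (mod 23); (19|23)=-1, (16|23)=+1; sign (−1)^0·-1^-1·+1^0 = -1.
(a,b)_3: α=-4, u≡1; β=-16, v≡2 (mod 3); (1|3)=+1, (2|3)=-1; sign (−1)^0·+1^-16·-1^-4 = +1.
(a,b)_31: α=0, u≡24; β=-2, v≡19 (mod 31); (24|31)=-1, (19|31)=+1; sign (−1)^0·-1^-2·+1^0 = +1.
(a,b)_17: α=2, u≡9; β=8, v≡13 (mod 17); (9|17)=+1, (13|17)=+1; sign (−1)^0·+1^8·+1^2 = +1.
(a,b)_11: α=1, u≡7; β=4, v≡2 (mod 11); (7|11)=-1, (2|11)=-1; sign (−1)^0·-1^4·-1^1 = -1.
(a,b)_37: α=1, u≡34; β=3, v≡28 (mod 37); (34|37)=+1, (28|37)=+1; sign (−1)^0·+1^3·+1^1 = +1.
(a,b)_2: α=6, β=20; u≡1, v≡1 (mod 8); ε(u)ε(v)=0·0, αω(v)=6·0, βω(u)=20·0; sum ≡ 0  ⇒  +1.
(a,b)_19: α=0, u≡7; β=1, v≡14 (mod 19); (7|19)=+1, (14|19)=-1; sign (−1)^0·+1^1·-1^0 = +1.
(a,b)_∞: sgn(-407)=−, sgn(16169)=+, so +1.
(a,b)_5: α=-4, u≡2; β=0, v≡4 (mod 5); (2|5)=-1, (4|5)=+1; sign (−1)^0·-1^0·+1^-4 = +1.
(-407, 16169 / ℚ) ramifies at {11, 23}: a division algebra.

[11, 23]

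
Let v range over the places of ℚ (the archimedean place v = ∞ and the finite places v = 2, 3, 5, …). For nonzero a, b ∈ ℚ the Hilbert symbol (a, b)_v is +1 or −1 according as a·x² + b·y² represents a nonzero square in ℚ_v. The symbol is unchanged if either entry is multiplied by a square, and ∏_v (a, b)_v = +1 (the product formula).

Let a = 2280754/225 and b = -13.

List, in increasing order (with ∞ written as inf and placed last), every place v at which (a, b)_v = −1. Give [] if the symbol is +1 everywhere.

[2, 13]

(a, b) ≡ (34, -13) mod (ℚ^×)²; places V = {2, 3, 5, 7, 13, 17, 37, ∞}.
(a,b)_5: α=-2, u≡1; β=0, v≡2 (mod 5); (1|5)=+1, (2|5)=-1; sign (−1)^0·+1^0·-1^-2 = +1.
(a,b)_2: α=1, β=0; u≡1, v≡3 (mod 8); ε(u)ε(v)=0·1, αω(v)=1·1, βω(u)=0·0; sum ≡ 1  ⇒  -1.
(a,b)_17: α=1, u≡8; β=0, v≡4 (mod 17); (8|17)=+1, (4|17)=+1; sign (−1)^0·+1^0·+1^1 = +1.
(a,b)_13: α=0, u≡2; β=1, v≡12 (mod 13); (2|13)=-1, (12|13)=+1; sign (−1)^0·-1^1·+1^0 = -1.
(a,b)_3: α=-2, u≡1; β=0, v≡2 (mod 3); (1|3)=+1, (2|3)=-1; sign (−1)^0·+1^0·-1^-2 = +1.
(a,b)_∞: sgn(34)=+, sgn(-13)=−, so +1.
(a,b)_37: α=2, u≡25; β=0, v≡24 (mod 37); (25|37)=+1, (24|37)=-1; sign (−1)^0·+1^0·-1^2 = +1.
(a,b)_7: α=2, u≡3; β=0, v≡1 (mod 7); (3|7)=-1, (1|7)=+1; sign (−1)^0·-1^0·+1^2 = +1.
|Ram(34, -13)| = 2, even; anisotropic at {2, 13}.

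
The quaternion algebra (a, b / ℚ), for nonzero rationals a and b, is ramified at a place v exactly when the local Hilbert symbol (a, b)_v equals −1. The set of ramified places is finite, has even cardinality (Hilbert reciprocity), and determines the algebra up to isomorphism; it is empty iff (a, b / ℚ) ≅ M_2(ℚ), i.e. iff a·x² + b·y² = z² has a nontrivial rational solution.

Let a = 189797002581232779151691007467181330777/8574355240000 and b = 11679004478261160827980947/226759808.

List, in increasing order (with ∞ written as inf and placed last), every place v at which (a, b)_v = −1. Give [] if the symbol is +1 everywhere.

[3, 17]

Mod squares: a ≡ 31217, b ≡ 38454. Check v ∈ {∞, 2, 3, 5, 11, 13, 17, 19, 29, 31, 53}.
v=53: a=53^1·(≡28), b=53^2·(≡44) mod 53; (28|53)=+1, (44|53)=+1; (−1)^{1·2·26}·(+1)^2·(+1)^1 = +1.
v=2: v_2(a)=-6, v_2(b)=-7; units ≡ 1, 3 (mod 8); ε·ε+αω+βω = 0·1+-6·1+-7·0 ≡ 0  ⇒  (a,b)_2 = +1.
v=29: a=29^2·(≡1), b=29^1·(≡2) mod 29; (1|29)=+1, (2|29)=-1; (−1)^{2·1·14}·(+1)^1·(-1)^2 = +1.
v=17: a=17^4·(≡6), b=17^1·(≡15) mod 17; (6|17)=-1, (15|17)=+1; (−1)^{4·1·8}·(-1)^1·(+1)^4 = -1.
v=31: a=31^3·(≡26), b=31^2·(≡19) mod 31; (26|31)=-1, (19|31)=+1; (−1)^{3·2·15}·(-1)^2·(+1)^3 = +1.
v=11: a=11^-8·(≡7), b=11^-6·(≡4) mod 11; (7|11)=-1, (4|11)=+1; (−1)^{-8·-6·5}·(-1)^-6·(+1)^-8 = +1.
v=5: a=5^-4·(≡3), b=5^0·(≡4) mod 5; (3|5)=-1, (4|5)=+1; (−1)^{-4·0·2}·(-1)^0·(+1)^-4 = +1.
v=13: a=13^2·(≡12), b=13^1·(≡6) mod 13; (12|13)=+1, (6|13)=-1; (−1)^{2·1·6}·(+1)^1·(-1)^2 = +1.
v=3: a=3^22·(≡2), b=3^15·(≡2) mod 3; (2|3)=-1, (2|3)=-1; (−1)^{22·15·1}·(-1)^15·(-1)^22 = -1.
v=19: a=19^9·(≡9), b=19^6·(≡4) mod 19; (9|19)=+1, (4|19)=+1; (−1)^{9·6·9}·(+1)^6·(+1)^9 = +1.
v=∞: 31217 > 0 and 38454 > 0  ⇒  (a,b)_∞ = +1.
|Ram(31217, 38454)| = 2, even; anisotropic at {3, 17}.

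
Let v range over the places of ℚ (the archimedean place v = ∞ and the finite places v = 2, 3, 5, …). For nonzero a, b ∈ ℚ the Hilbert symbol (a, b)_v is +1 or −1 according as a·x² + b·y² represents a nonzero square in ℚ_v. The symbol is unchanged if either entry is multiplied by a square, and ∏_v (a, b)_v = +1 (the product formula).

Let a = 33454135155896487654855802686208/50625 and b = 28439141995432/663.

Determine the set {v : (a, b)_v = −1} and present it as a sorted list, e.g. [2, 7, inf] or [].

(a, b) ≡ (1153243, 189232134) mod (ℚ^×)²; places V = {2, 3, 5, 7, 13, 17, 19, 23, 29, 31, 37, ∞}.
(a,b)_31: α=0, u≡22; β=2, v≡12 (mod 31); (22|31)=-1, (12|31)=-1; sign (−1)^0·-1^2·-1^0 = +1.
(a,b)_3: α=-4, u≡1; β=-1, v≡2 (mod 3); (1|3)=+1, (2|3)=-1; sign (−1)^0·+1^-1·-1^-4 = +1.
(a,b)_∞: sgn(1153243)=+, sgn(189232134)=+, so +1.
(a,b)_19: α=3, u≡16; β=1, v≡10 (mod 19); (16|19)=+1, (10|19)=-1; sign (−1)^1·+1^1·-1^3 = +1.
(a,b)_37: α=2, u≡9; β=1, v≡23 (mod 37); (9|37)=+1, (23|37)=-1; sign (−1)^0·+1^1·-1^2 = +1.
(a,b)_2: α=8, β=3; u≡3, v≡3 (mod 8); ε(u)ε(v)=1·1, αω(v)=8·1, βω(u)=3·1; sum ≡ 0  ⇒  +1.
(a,b)_17: α=0, u≡5; β=-1, v≡9 (mod 17); (5|17)=-1, (9|17)=+1; sign (−1)^0·-1^-1·+1^0 = -1.
(a,b)_29: α=3, u≡15; β=1, v≡17 (mod 29); (15|29)=-1, (17|29)=-1; sign (−1)^0·-1^1·-1^3 = +1.
(a,b)_23: α=5, u≡3; β=2, v≡4 (mod 23); (3|23)=+1, (4|23)=+1; sign (−1)^0·+1^2·+1^5 = +1.
(a,b)_7: α=9, u≡1; β=3, v≡2 (mod 7); (1|7)=+1, (2|7)=+1; sign (−1)^1·+1^3·+1^9 = -1.
(a,b)_5: α=-4, u≡3; β=0, v≡4 (mod 5); (3|5)=-1, (4|5)=+1; sign (−1)^0·-1^0·+1^-4 = +1.
(a,b)_13: α=3, u≡4; β=-1, v≡1 (mod 13); (4|13)=+1, (1|13)=+1; sign (−1)^0·+1^-1·+1^3 = +1.
(1153243, 189232134 / ℚ) ramifies at {7, 17}: a division algebra.

[7, 17]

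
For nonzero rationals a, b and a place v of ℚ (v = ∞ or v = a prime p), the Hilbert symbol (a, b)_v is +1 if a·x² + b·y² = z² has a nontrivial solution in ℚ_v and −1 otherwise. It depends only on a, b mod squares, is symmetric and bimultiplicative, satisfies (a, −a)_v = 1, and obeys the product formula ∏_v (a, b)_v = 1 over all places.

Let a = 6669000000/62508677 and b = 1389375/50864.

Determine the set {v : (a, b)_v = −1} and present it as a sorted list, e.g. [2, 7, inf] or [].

(a, b) ≡ (57057, 2717) mod (ℚ^×)²; places V = {2, 3, 5, 7, 11, 13, 17, 19, 53, ∞}.
(a,b)_∞: sgn(57057)=+, sgn(2717)=+, so +1.
(a,b)_5: α=6, u≡3; β=4, v≡2 (mod 5); (3|5)=-1, (2|5)=-1; sign (−1)^0·-1^4·-1^6 = +1.
(a,b)_7: α=-1, u≡6; β=0, v≡4 (mod 7); (6|7)=-1, (4|7)=+1; sign (−1)^0·-1^0·+1^-1 = +1.
(a,b)_13: α=1, u≡11; β=1, v≡10 (mod 13); (11|13)=-1, (10|13)=+1; sign (−1)^0·-1^1·+1^1 = -1.
(a,b)_3: α=3, u≡2; β=2, v≡2 (mod 3); (2|3)=-1, (2|3)=-1; sign (−1)^0·-1^2·-1^3 = -1.
(a,b)_53: α=-2, u≡10; β=0, v≡41 (mod 53); (10|53)=+1, (41|53)=-1; sign (−1)^0·+1^0·-1^-2 = +1.
(a,b)_2: α=6, β=-4; u≡1, v≡5 (mod 8); ε(u)ε(v)=0·0, αω(v)=6·1, βω(u)=-4·0; sum ≡ 0  ⇒  +1.
(a,b)_17: α=-2, u≡14; β=-2, v≡14 (mod 17); (14|17)=-1, (14|17)=-1; sign (−1)^0·-1^-2·-1^-2 = +1.
(a,b)_11: α=-1, u≡2; β=-1, v≡5 (mod 11); (2|11)=-1, (5|11)=+1; sign (−1)^1·-1^-1·+1^-1 = +1.
(a,b)_19: α=1, u≡6; β=1, v≡13 (mod 19); (6|19)=+1, (13|19)=-1; sign (−1)^1·+1^1·-1^1 = +1.
|Ram(57057, 2717)| = 2, even; anisotropic at {3, 13}.

[3, 13]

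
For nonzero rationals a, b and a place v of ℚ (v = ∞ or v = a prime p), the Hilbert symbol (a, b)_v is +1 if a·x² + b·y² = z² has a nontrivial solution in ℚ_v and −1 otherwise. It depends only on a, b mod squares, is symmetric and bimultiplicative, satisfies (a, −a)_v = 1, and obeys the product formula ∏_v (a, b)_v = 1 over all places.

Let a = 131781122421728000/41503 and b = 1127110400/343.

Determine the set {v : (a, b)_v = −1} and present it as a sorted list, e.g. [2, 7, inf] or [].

[5, 13, 23, 31]

Mod squares: a ≡ 303485, b ≡ 1232777. Check v ∈ {∞, 2, 5, 7, 11, 13, 19, 23, 29, 31, 37}.
v=11: a=11^-2·(≡6), b=11^0·(≡10) mod 11; (6|11)=-1, (10|11)=-1; (−1)^{-2·0·5}·(-1)^0·(-1)^-2 = +1.
v=37: a=37^2·(≡33), b=37^0·(≡12) mod 37; (33|37)=+1, (12|37)=+1; (−1)^{2·0·18}·(+1)^0·(+1)^2 = +1.
v=31: a=31^2·(≡22), b=31^1·(≡25) mod 31; (22|31)=-1, (25|31)=+1; (−1)^{2·1·15}·(-1)^1·(+1)^2 = -1.
v=29: a=29^1·(≡20), b=29^0·(≡24) mod 29; (20|29)=+1, (24|29)=+1; (−1)^{1·0·14}·(+1)^0·(+1)^1 = +1.
v=19: a=19^2·(≡6), b=19^1·(≡9) mod 19; (6|19)=+1, (9|19)=+1; (−1)^{2·1·9}·(+1)^1·(+1)^2 = +1.
v=5: a=5^3·(≡3), b=5^2·(≡2) mod 5; (3|5)=-1, (2|5)=-1; (−1)^{3·2·2}·(-1)^2·(-1)^3 = -1.
v=∞: 303485 > 0 and 1232777 > 0  ⇒  (a,b)_∞ = +1.
v=7: a=7^-3·(≡2), b=7^-3·(≡3) mod 7; (2|7)=+1, (3|7)=-1; (−1)^{-3·-3·3}·(+1)^-3·(-1)^-3 = +1.
v=2: v_2(a)=8, v_2(b)=8; units ≡ 5, 1 (mod 8); ε·ε+αω+βω = 0·0+8·0+8·1 ≡ 0  ⇒  (a,b)_2 = +1.
v=23: a=23^1·(≡3), b=23^1·(≡6) mod 23; (3|23)=+1, (6|23)=+1; (−1)^{1·1·11}·(+1)^1·(+1)^1 = -1.
v=13: a=13^1·(≡9), b=13^1·(≡6) mod 13; (9|13)=+1, (6|13)=-1; (−1)^{1·1·6}·(+1)^1·(-1)^1 = -1.
|Ram(303485, 1232777)| = 4, even; anisotropic at {5, 13, 23, 31}.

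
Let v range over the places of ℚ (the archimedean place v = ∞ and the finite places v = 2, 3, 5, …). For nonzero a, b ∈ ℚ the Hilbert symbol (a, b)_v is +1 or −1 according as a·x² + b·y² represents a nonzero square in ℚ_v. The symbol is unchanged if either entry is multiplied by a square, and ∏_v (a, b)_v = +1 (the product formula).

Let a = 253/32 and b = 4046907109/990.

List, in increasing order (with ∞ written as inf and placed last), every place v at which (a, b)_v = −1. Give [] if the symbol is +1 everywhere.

(a, b) ≡ (506, 513590) mod (ℚ^×)²; places V = {2, 3, 5, 7, 11, 19, 23, 29, ∞}.
(a,b)_2: α=-5, β=-1; u≡5, v≡3 (mod 8); ε(u)ε(v)=0·1, αω(v)=-5·1, βω(u)=-1·1; sum ≡ 0  ⇒  +1.
(a,b)_5: α=0, u≡4; β=-1, v≡3 (mod 5); (4|5)=+1, (3|5)=-1; sign (−1)^0·+1^-1·-1^0 = +1.
(a,b)_29: α=0, u≡7; β=1, v≡7 (mod 29); (7|29)=+1, (7|29)=+1; sign (−1)^0·+1^1·+1^0 = +1.
(a,b)_7: α=0, u≡2; β=5, v≡5 (mod 7); (2|7)=+1, (5|7)=-1; sign (−1)^0·+1^5·-1^0 = +1.
(a,b)_23: α=1, u≡14; β=1, v≡22 (mod 23); (14|23)=-1, (22|23)=-1; sign (−1)^1·-1^1·-1^1 = -1.
(a,b)_11: α=1, u≡10; β=-1, v≡7 (mod 11); (10|11)=-1, (7|11)=-1; sign (−1)^1·-1^-1·-1^1 = -1.
(a,b)_19: α=0, u≡18; β=2, v≡11 (mod 19); (18|19)=-1, (11|19)=+1; sign (−1)^0·-1^2·+1^0 = +1.
(a,b)_∞: sgn(506)=+, sgn(513590)=+, so +1.
(a,b)_3: α=0, u≡2; β=-2, v≡2 (mod 3); (2|3)=-1, (2|3)=-1; sign (−1)^0·-1^-2·-1^0 = +1.
Ram(506, 513590) = {11, 23}; no ℚ_11-point on the conic.

[11, 23]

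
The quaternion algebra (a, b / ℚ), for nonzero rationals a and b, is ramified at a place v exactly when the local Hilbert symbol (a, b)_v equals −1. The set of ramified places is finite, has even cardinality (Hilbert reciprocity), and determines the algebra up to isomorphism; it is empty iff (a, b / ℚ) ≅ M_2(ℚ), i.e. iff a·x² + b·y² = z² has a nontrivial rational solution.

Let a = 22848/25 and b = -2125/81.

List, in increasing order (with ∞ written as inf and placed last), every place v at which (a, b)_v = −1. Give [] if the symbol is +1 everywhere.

Mod squares: a ≡ 357, b ≡ -85. Check v ∈ {∞, 2, 3, 5, 7, 17}.
v=3: a=3^1·(≡2), b=3^-4·(≡2) mod 3; (2|3)=-1, (2|3)=-1; (−1)^{1·-4·1}·(-1)^-4·(-1)^1 = -1.
v=∞: 357 > 0 and -85 < 0  ⇒  (a,b)_∞ = +1.
v=7: a=7^1·(≡4), b=7^0·(≡6) mod 7; (4|7)=+1, (6|7)=-1; (−1)^{1·0·3}·(+1)^0·(-1)^1 = -1.
v=2: v_2(a)=6, v_2(b)=0; units ≡ 5, 3 (mod 8); ε·ε+αω+βω = 0·1+6·1+0·1 ≡ 0  ⇒  (a,b)_2 = +1.
v=5: a=5^-2·(≡3), b=5^3·(≡3) mod 5; (3|5)=-1, (3|5)=-1; (−1)^{-2·3·2}·(-1)^3·(-1)^-2 = -1.
v=17: a=17^1·(≡15), b=17^1·(≡10) mod 17; (15|17)=+1, (10|17)=-1; (−1)^{1·1·8}·(+1)^1·(-1)^1 = -1.
(357, -85 / ℚ) ramifies at {3, 5, 7, 17}: a division algebra.

[3, 5, 7, 17]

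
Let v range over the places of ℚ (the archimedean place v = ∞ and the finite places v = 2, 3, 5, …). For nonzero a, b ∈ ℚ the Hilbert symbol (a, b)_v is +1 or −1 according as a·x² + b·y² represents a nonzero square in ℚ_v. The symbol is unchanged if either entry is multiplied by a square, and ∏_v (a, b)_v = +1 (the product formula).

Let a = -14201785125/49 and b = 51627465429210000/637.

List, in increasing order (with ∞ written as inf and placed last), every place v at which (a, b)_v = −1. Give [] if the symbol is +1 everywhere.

[5, 11, 13, 17]

(a, b) ≡ (-5, 7293) mod (ℚ^×)²; places V = {2, 3, 5, 7, 11, 13, 17, 19, ∞}.
(a,b)_19: α=2, u≡14; β=2, v≡17 (mod 19); (14|19)=-1, (17|19)=+1; sign (−1)^0·-1^2·+1^2 = +1.
(a,b)_11: α=2, u≡8; β=3, v≡5 (mod 11); (8|11)=-1, (5|11)=+1; sign (−1)^0·-1^3·+1^2 = -1.
(a,b)_3: α=2, u≡1; β=7, v≡1 (mod 3); (1|3)=+1, (1|3)=+1; sign (−1)^0·+1^7·+1^2 = +1.
(a,b)_2: α=0, β=4; u≡3, v≡5 (mod 8); ε(u)ε(v)=1·0, αω(v)=0·1, βω(u)=4·1; sum ≡ 0  ⇒  +1.
(a,b)_7: α=-2, u≡4; β=-2, v≡6 (mod 7); (4|7)=+1, (6|7)=-1; sign (−1)^0·+1^-2·-1^-2 = +1.
(a,b)_13: α=0, u≡7; β=-1, v≡7 (mod 13); (7|13)=-1, (7|13)=-1; sign (−1)^0·-1^-1·-1^0 = -1.
(a,b)_5: α=3, u≡1; β=4, v≡3 (mod 5); (1|5)=+1, (3|5)=-1; sign (−1)^0·+1^4·-1^3 = -1.
(a,b)_∞: sgn(-5)=−, sgn(7293)=+, so +1.
(a,b)_17: α=2, u≡12; β=3, v≡8 (mod 17); (12|17)=-1, (8|17)=+1; sign (−1)^0·-1^3·+1^2 = -1.
(-5, 7293 / ℚ) ramifies at {5, 11, 13, 17}: a division algebra.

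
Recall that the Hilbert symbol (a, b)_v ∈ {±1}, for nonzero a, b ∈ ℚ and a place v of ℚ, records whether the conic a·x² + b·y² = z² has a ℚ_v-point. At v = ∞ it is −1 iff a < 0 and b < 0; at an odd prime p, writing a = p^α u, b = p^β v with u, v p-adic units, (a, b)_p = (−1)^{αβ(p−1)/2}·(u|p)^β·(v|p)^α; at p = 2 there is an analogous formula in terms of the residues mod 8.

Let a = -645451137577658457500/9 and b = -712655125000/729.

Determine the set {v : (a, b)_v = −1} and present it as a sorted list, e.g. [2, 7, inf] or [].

[13, 31, 43, inf]

(a, b) ≡ (-47, -11402482) mod (ℚ^×)²; places V = {2, 3, 5, 7, 13, 31, 43, 47, ∞}.
(a,b)_43: α=2, u≡12; β=1, v≡34 (mod 43); (12|43)=-1, (34|43)=-1; sign (−1)^0·-1^1·-1^2 = -1.
(a,b)_∞: sgn(-47)=−, sgn(-11402482)=−, so -1.
(a,b)_5: α=4, u≡2; β=6, v≡3 (mod 5); (2|5)=-1, (3|5)=-1; sign (−1)^0·-1^6·-1^4 = +1.
(a,b)_47: α=3, u≡22; β=1, v≡28 (mod 47); (22|47)=-1, (28|47)=+1; sign (−1)^1·-1^1·+1^3 = +1.
(a,b)_31: α=2, u≡23; β=1, v≡6 (mod 31); (23|31)=-1, (6|31)=-1; sign (−1)^0·-1^1·-1^2 = -1.
(a,b)_3: α=-2, u≡1; β=-6, v≡2 (mod 3); (1|3)=+1, (2|3)=-1; sign (−1)^0·+1^-6·-1^-2 = +1.
(a,b)_2: α=2, β=3; u≡1, v≡7 (mod 8); ε(u)ε(v)=0·1, αω(v)=2·0, βω(u)=3·0; sum ≡ 0  ⇒  +1.
(a,b)_13: α=4, u≡6; β=1, v≡3 (mod 13); (6|13)=-1, (3|13)=+1; sign (−1)^0·-1^1·+1^4 = -1.
(a,b)_7: α=2, u≡1; β=1, v≡1 (mod 7); (1|7)=+1, (1|7)=+1; sign (−1)^0·+1^1·+1^2 = +1.
|Ram(-47, -11402482)| = 4, even; anisotropic at {13, 31, 43, ∞}.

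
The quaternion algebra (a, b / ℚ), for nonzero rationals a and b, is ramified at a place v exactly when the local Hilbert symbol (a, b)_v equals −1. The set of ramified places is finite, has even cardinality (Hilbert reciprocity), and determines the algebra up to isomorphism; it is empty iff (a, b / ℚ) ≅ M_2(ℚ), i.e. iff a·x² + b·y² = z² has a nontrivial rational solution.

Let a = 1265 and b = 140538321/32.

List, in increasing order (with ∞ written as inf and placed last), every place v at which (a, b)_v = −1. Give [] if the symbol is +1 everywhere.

[3, 5, 11, 29]

Mod squares: a ≡ 1265, b ≡ 70818. Check v ∈ {∞, 2, 3, 5, 7, 11, 23, 29, 37}.
v=2: v_2(a)=0, v_2(b)=-5; units ≡ 1, 1 (mod 8); ε·ε+αω+βω = 0·0+0·0+-5·0 ≡ 0  ⇒  (a,b)_2 = +1.
v=∞: 1265 > 0 and 70818 > 0  ⇒  (a,b)_∞ = +1.
v=11: a=11^1·(≡5), b=11^1·(≡3) mod 11; (5|11)=+1, (3|11)=+1; (−1)^{1·1·5}·(+1)^1·(+1)^1 = -1.
v=37: a=37^0·(≡7), b=37^1·(≡10) mod 37; (7|37)=+1, (10|37)=+1; (−1)^{0·1·18}·(+1)^1·(+1)^0 = +1.
v=29: a=29^0·(≡18), b=29^1·(≡25) mod 29; (18|29)=-1, (25|29)=+1; (−1)^{0·1·14}·(-1)^1·(+1)^0 = -1.
v=23: a=23^1·(≡9), b=23^0·(≡2) mod 23; (9|23)=+1, (2|23)=+1; (−1)^{1·0·11}·(+1)^0·(+1)^1 = +1.
v=3: a=3^0·(≡2), b=3^5·(≡2) mod 3; (2|3)=-1, (2|3)=-1; (−1)^{0·5·1}·(-1)^5·(-1)^0 = -1.
v=5: a=5^1·(≡3), b=5^0·(≡3) mod 5; (3|5)=-1, (3|5)=-1; (−1)^{1·0·2}·(-1)^0·(-1)^1 = -1.
v=7: a=7^0·(≡5), b=7^2·(≡3) mod 7; (5|7)=-1, (3|7)=-1; (−1)^{0·2·3}·(-1)^2·(-1)^0 = +1.
Ram(1265, 70818) = {3, 5, 11, 29}; no ℚ_3-point on the conic.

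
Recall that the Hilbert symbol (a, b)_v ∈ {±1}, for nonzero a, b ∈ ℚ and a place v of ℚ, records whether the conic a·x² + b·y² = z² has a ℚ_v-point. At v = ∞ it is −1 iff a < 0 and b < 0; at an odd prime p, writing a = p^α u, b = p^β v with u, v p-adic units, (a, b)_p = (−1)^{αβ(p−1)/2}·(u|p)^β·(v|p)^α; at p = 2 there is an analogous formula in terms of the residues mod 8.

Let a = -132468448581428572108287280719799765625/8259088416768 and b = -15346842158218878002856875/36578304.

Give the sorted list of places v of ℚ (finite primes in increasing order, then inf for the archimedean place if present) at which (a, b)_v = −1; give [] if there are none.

Mod squares: a ≡ -206770, b ≡ -11. Check v ∈ {∞, 2, 3, 5, 7, 11, 13, 19, 23, 29, 31}.
v=29: a=29^9·(≡25), b=29^6·(≡14) mod 29; (25|29)=+1, (14|29)=-1; (−1)^{9·6·14}·(+1)^6·(-1)^9 = -1.
v=31: a=31^3·(≡15), b=31^2·(≡1) mod 31; (15|31)=-1, (1|31)=+1; (−1)^{3·2·15}·(-1)^2·(+1)^3 = +1.
v=13: a=13^2·(≡11), b=13^2·(≡11) mod 13; (11|13)=-1, (11|13)=-1; (−1)^{2·2·6}·(-1)^2·(-1)^2 = +1.
v=∞: -206770 < 0 and -11 < 0  ⇒  (a,b)_∞ = -1.
v=5: a=5^7·(≡1), b=5^4·(≡1) mod 5; (1|5)=+1, (1|5)=+1; (−1)^{7·4·2}·(+1)^4·(+1)^7 = +1.
v=23: a=23^3·(≡13), b=23^2·(≡1) mod 23; (13|23)=+1, (1|23)=+1; (−1)^{3·2·11}·(+1)^2·(+1)^3 = +1.
v=19: a=19^4·(≡4), b=19^2·(≡15) mod 19; (4|19)=+1, (15|19)=-1; (−1)^{4·2·9}·(+1)^2·(-1)^4 = +1.
v=7: a=7^-4·(≡3), b=7^-2·(≡3) mod 7; (3|7)=-1, (3|7)=-1; (−1)^{-4·-2·3}·(-1)^-2·(-1)^-4 = +1.
v=3: a=3^-8·(≡2), b=3^-6·(≡1) mod 3; (2|3)=-1, (1|3)=+1; (−1)^{-8·-6·1}·(-1)^-6·(+1)^-8 = +1.
v=2: v_2(a)=-19, v_2(b)=-10; units ≡ 7, 5 (mod 8); ε·ε+αω+βω = 1·0+-19·1+-10·0 ≡ 1  ⇒  (a,b)_2 = -1.
v=11: a=11^4·(≡7), b=11^3·(≡2) mod 11; (7|11)=-1, (2|11)=-1; (−1)^{4·3·5}·(-1)^3·(-1)^4 = -1.
Ram(-206770, -11) = {2, 11, 29, ∞}; no ℚ_2-point on the conic.

[2, 11, 29, inf]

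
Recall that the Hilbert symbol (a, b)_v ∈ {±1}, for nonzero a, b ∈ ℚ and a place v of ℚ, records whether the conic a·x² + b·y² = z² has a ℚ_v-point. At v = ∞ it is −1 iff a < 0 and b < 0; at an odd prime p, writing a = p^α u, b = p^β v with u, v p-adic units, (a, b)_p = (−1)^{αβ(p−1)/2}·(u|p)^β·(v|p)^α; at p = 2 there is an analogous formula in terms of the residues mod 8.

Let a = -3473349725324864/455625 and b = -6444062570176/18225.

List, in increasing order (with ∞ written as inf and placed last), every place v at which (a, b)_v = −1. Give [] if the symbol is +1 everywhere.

Mod squares: a ≡ -3812369, b ≡ -346579. Check v ∈ {∞, 2, 3, 5, 7, 11, 17, 19, 29, 37}.
v=29: a=29^1·(≡22), b=29^1·(≡17) mod 29; (22|29)=+1, (17|29)=-1; (−1)^{1·1·14}·(+1)^1·(-1)^1 = -1.
v=∞: -3812369 < 0 and -346579 < 0  ⇒  (a,b)_∞ = -1.
v=3: a=3^-6·(≡1), b=3^-6·(≡2) mod 3; (1|3)=+1, (2|3)=-1; (−1)^{-6·-6·1}·(+1)^-6·(-1)^-6 = +1.
v=7: a=7^6·(≡6), b=7^4·(≡6) mod 7; (6|7)=-1, (6|7)=-1; (−1)^{6·4·3}·(-1)^4·(-1)^6 = +1.
v=37: a=37^1·(≡15), b=37^1·(≡2) mod 37; (15|37)=-1, (2|37)=-1; (−1)^{1·1·18}·(-1)^1·(-1)^1 = +1.
v=2: v_2(a)=6, v_2(b)=6; units ≡ 7, 5 (mod 8); ε·ε+αω+βω = 1·0+6·1+6·0 ≡ 0  ⇒  (a,b)_2 = +1.
v=17: a=17^1·(≡5), b=17^1·(≡9) mod 17; (5|17)=-1, (9|17)=+1; (−1)^{1·1·8}·(-1)^1·(+1)^1 = -1.
v=11: a=11^3·(≡1), b=11^2·(≡5) mod 11; (1|11)=+1, (5|11)=+1; (−1)^{3·2·5}·(+1)^2·(+1)^3 = +1.
v=5: a=5^-4·(≡4), b=5^-2·(≡1) mod 5; (4|5)=+1, (1|5)=+1; (−1)^{-4·-2·2}·(+1)^-2·(+1)^-4 = +1.
v=19: a=19^1·(≡10), b=19^1·(≡14) mod 19; (10|19)=-1, (14|19)=-1; (−1)^{1·1·9}·(-1)^1·(-1)^1 = -1.
(-3812369, -346579 / ℚ) ramifies at {17, 19, 29, ∞}: a division algebra.

[17, 19, 29, inf]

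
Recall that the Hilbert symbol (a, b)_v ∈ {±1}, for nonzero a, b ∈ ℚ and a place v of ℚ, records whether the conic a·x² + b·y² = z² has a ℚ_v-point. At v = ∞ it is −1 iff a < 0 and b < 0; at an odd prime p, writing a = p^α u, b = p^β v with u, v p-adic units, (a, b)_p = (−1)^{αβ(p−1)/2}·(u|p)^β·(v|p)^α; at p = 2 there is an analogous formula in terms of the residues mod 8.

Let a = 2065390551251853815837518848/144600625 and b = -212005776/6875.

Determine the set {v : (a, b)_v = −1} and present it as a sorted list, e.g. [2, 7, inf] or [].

[]

(a, b) ≡ (15283, -504339) mod (ℚ^×)²; places V = {2, 3, 5, 11, 13, 17, 29, 31, 37, ∞}.
(a,b)_13: α=-2, u≡2; β=0, v≡4 (mod 13); (2|13)=-1, (4|13)=+1; sign (−1)^0·-1^0·+1^-2 = +1.
(a,b)_3: α=4, u≡1; β=1, v≡1 (mod 3); (1|3)=+1, (1|3)=+1; sign (−1)^0·+1^1·+1^4 = +1.
(a,b)_29: α=3, u≡5; β=1, v≡4 (mod 29); (5|29)=+1, (4|29)=+1; sign (−1)^0·+1^1·+1^3 = +1.
(a,b)_∞: sgn(15283)=+, sgn(-504339)=−, so +1.
(a,b)_2: α=10, β=4; u≡3, v≡5 (mod 8); ε(u)ε(v)=1·0, αω(v)=10·1, βω(u)=4·1; sum ≡ 0  ⇒  +1.
(a,b)_37: α=-2, u≡5; β=0, v≡15 (mod 37); (5|37)=-1, (15|37)=-1; sign (−1)^0·-1^0·-1^-2 = +1.
(a,b)_31: α=3, u≡28; β=1, v≡29 (mod 31); (28|31)=+1, (29|31)=-1; sign (−1)^1·+1^1·-1^3 = +1.
(a,b)_5: α=-4, u≡3; β=-4, v≡4 (mod 5); (3|5)=-1, (4|5)=+1; sign (−1)^0·-1^-4·+1^-4 = +1.
(a,b)_11: α=0, u≡3; β=-1, v≡2 (mod 11); (3|11)=+1, (2|11)=-1; sign (−1)^0·+1^-1·-1^0 = +1.
(a,b)_17: α=11, u≡13; β=3, v≡4 (mod 17); (13|17)=+1, (4|17)=+1; sign (−1)^0·+1^3·+1^11 = +1.
Ram(a, b) = ∅: the form 15283·x² + -504339·y² − z² is isotropic over every ℚ_v, so by Hasse–Minkowski it is isotropic over ℚ.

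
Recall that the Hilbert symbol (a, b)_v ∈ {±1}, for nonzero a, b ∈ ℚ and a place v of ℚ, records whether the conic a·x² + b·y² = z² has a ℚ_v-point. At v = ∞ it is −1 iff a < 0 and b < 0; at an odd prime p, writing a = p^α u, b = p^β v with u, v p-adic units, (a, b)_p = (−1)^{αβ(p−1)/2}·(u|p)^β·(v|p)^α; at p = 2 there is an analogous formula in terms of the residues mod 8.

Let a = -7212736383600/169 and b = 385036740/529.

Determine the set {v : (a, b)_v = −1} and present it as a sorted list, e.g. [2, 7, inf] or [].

Mod squares: a ≡ -1231599, b ≡ 1188385. Check v ∈ {∞, 2, 3, 5, 11, 13, 17, 19, 23, 31, 41}.
v=23: a=23^0·(≡7), b=23^-2·(≡19) mod 23; (7|23)=-1, (19|23)=-1; (−1)^{0·-2·11}·(-1)^-2·(-1)^0 = +1.
v=17: a=17^1·(≡3), b=17^1·(≡9) mod 17; (3|17)=-1, (9|17)=+1; (−1)^{1·1·8}·(-1)^1·(+1)^1 = -1.
v=3: a=3^1·(≡2), b=3^4·(≡1) mod 3; (2|3)=-1, (1|3)=+1; (−1)^{1·4·1}·(-1)^4·(+1)^1 = +1.
v=31: a=31^1·(≡17), b=31^1·(≡9) mod 31; (17|31)=-1, (9|31)=+1; (−1)^{1·1·15}·(-1)^1·(+1)^1 = +1.
v=5: a=5^2·(≡4), b=5^1·(≡2) mod 5; (4|5)=+1, (2|5)=-1; (−1)^{2·1·2}·(+1)^1·(-1)^2 = +1.
v=11: a=11^4·(≡5), b=11^1·(≡9) mod 11; (5|11)=+1, (9|11)=+1; (−1)^{4·1·5}·(+1)^1·(+1)^4 = +1.
v=19: a=19^1·(≡9), b=19^0·(≡9) mod 19; (9|19)=+1, (9|19)=+1; (−1)^{1·0·9}·(+1)^0·(+1)^1 = +1.
v=41: a=41^1·(≡11), b=41^1·(≡39) mod 41; (11|41)=-1, (39|41)=+1; (−1)^{1·1·20}·(-1)^1·(+1)^1 = -1.
v=∞: -1231599 < 0 and 1188385 > 0  ⇒  (a,b)_∞ = +1.
v=2: v_2(a)=4, v_2(b)=2; units ≡ 1, 1 (mod 8); ε·ε+αω+βω = 0·0+4·0+2·0 ≡ 0  ⇒  (a,b)_2 = +1.
v=13: a=13^-2·(≡6), b=13^0·(≡4) mod 13; (6|13)=-1, (4|13)=+1; (−1)^{-2·0·6}·(-1)^0·(+1)^-2 = +1.
|Ram(-1231599, 1188385)| = 2, even; anisotropic at {17, 41}.

[17, 41]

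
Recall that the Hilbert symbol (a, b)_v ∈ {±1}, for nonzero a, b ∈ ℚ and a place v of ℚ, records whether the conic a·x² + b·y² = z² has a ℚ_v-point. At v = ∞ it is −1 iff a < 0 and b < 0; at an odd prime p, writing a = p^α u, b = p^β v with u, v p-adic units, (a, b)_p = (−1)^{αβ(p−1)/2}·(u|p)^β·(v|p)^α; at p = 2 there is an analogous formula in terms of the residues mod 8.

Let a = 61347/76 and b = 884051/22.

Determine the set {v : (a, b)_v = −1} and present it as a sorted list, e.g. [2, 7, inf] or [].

(a, b) ≡ (57, 67298) mod (ℚ^×)²; places V = {2, 3, 7, 11, 13, 17, 19, 23, ∞}.
(a,b)_17: α=0, u≡12; β=2, v≡10 (mod 17); (12|17)=-1, (10|17)=-1; sign (−1)^0·-1^2·-1^0 = +1.
(a,b)_23: α=0, u≡14; β=1, v≡19 (mod 23); (14|23)=-1, (19|23)=-1; sign (−1)^0·-1^1·-1^0 = -1.
(a,b)_∞: sgn(57)=+, sgn(67298)=+, so +1.
(a,b)_11: α=2, u≡10; β=-1, v≡7 (mod 11); (10|11)=-1, (7|11)=-1; sign (−1)^0·-1^-1·-1^2 = -1.
(a,b)_7: α=0, u≡1; β=1, v≡6 (mod 7); (1|7)=+1, (6|7)=-1; sign (−1)^0·+1^1·-1^0 = +1.
(a,b)_2: α=-2, β=-1; u≡1, v≡1 (mod 8); ε(u)ε(v)=0·0, αω(v)=-2·0, βω(u)=-1·0; sum ≡ 0  ⇒  +1.
(a,b)_19: α=-1, u≡18; β=1, v≡12 (mod 19); (18|19)=-1, (12|19)=-1; sign (−1)^1·-1^1·-1^-1 = -1.
(a,b)_3: α=1, u≡1; β=0, v≡2 (mod 3); (1|3)=+1, (2|3)=-1; sign (−1)^0·+1^0·-1^1 = -1.
(a,b)_13: α=2, u≡7; β=0, v≡10 (mod 13); (7|13)=-1, (10|13)=+1; sign (−1)^0·-1^0·+1^2 = +1.
(57, 67298 / ℚ) ramifies at {3, 11, 19, 23}: a division algebra.

[3, 11, 19, 23]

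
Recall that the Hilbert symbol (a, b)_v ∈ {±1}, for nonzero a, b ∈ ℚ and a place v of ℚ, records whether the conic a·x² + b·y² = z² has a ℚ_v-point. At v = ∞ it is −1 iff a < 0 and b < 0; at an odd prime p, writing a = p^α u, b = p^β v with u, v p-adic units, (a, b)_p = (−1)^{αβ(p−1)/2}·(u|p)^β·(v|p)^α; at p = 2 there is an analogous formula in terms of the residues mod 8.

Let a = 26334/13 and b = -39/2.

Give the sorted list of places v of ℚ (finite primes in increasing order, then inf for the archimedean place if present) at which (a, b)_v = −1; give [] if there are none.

[2, 7, 11, 13]

Mod squares: a ≡ 38038, b ≡ -78. Check v ∈ {∞, 2, 3, 7, 11, 13, 19}.
v=13: a=13^-1·(≡9), b=13^1·(≡5) mod 13; (9|13)=+1, (5|13)=-1; (−1)^{-1·1·6}·(+1)^1·(-1)^-1 = -1.
v=2: v_2(a)=1, v_2(b)=-1; units ≡ 3, 1 (mod 8); ε·ε+αω+βω = 1·0+1·0+-1·1 ≡ 1  ⇒  (a,b)_2 = -1.
v=7: a=7^1·(≡4), b=7^0·(≡5) mod 7; (4|7)=+1, (5|7)=-1; (−1)^{1·0·3}·(+1)^0·(-1)^1 = -1.
v=19: a=19^1·(≡16), b=19^0·(≡9) mod 19; (16|19)=+1, (9|19)=+1; (−1)^{1·0·9}·(+1)^0·(+1)^1 = +1.
v=∞: 38038 > 0 and -78 < 0  ⇒  (a,b)_∞ = +1.
v=11: a=11^1·(≡9), b=11^0·(≡8) mod 11; (9|11)=+1, (8|11)=-1; (−1)^{1·0·5}·(+1)^0·(-1)^1 = -1.
v=3: a=3^2·(≡1), b=3^1·(≡1) mod 3; (1|3)=+1, (1|3)=+1; (−1)^{2·1·1}·(+1)^1·(+1)^2 = +1.
(38038, -78 / ℚ) ramifies at {2, 7, 11, 13}: a division algebra.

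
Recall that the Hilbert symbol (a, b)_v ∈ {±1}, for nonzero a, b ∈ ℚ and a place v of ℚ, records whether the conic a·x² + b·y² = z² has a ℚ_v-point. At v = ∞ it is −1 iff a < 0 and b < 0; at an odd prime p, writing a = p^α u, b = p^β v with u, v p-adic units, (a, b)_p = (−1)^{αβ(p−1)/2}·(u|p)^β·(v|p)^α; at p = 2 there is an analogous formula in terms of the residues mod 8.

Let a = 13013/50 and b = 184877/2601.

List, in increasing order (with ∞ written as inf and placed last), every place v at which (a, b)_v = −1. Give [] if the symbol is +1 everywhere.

[2, 7]

(a, b) ≡ (154, 77) mod (ℚ^×)²; places V = {2, 3, 5, 7, 11, 13, 17, ∞}.
(a,b)_7: α=1, u≡4; β=5, v≡1 (mod 7); (4|7)=+1, (1|7)=+1; sign (−1)^1·+1^5·+1^1 = -1.
(a,b)_2: α=-1, β=0; u≡5, v≡5 (mod 8); ε(u)ε(v)=0·0, αω(v)=-1·1, βω(u)=0·1; sum ≡ 1  ⇒  -1.
(a,b)_17: α=0, u≡9; β=-2, v≡4 (mod 17); (9|17)=+1, (4|17)=+1; sign (−1)^0·+1^-2·+1^0 = +1.
(a,b)_3: α=0, u≡1; β=-2, v≡2 (mod 3); (1|3)=+1, (2|3)=-1; sign (−1)^0·+1^-2·-1^0 = +1.
(a,b)_13: α=2, u≡7; β=0, v≡4 (mod 13); (7|13)=-1, (4|13)=+1; sign (−1)^0·-1^0·+1^2 = +1.
(a,b)_∞: sgn(154)=+, sgn(77)=+, so +1.
(a,b)_5: α=-2, u≡4; β=0, v≡2 (mod 5); (4|5)=+1, (2|5)=-1; sign (−1)^0·+1^0·-1^-2 = +1.
(a,b)_11: α=1, u≡1; β=1, v≡2 (mod 11); (1|11)=+1, (2|11)=-1; sign (−1)^1·+1^1·-1^1 = +1.
|Ram(154, 77)| = 2, even; anisotropic at {2, 7}.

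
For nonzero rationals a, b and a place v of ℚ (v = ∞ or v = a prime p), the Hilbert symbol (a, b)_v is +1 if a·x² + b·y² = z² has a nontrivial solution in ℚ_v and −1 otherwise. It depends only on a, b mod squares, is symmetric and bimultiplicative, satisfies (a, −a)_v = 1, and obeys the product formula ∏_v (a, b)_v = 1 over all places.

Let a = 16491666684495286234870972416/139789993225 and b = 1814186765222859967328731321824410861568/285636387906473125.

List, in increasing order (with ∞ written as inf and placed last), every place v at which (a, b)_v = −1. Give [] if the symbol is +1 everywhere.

(a, b) ≡ (4929, 3518034) mod (ℚ^×)²; places V = {2, 3, 5, 7, 13, 19, 23, 29, 31, 37, 43, 47, 53, ∞}.
(a,b)_5: α=-2, u≡4; β=-4, v≡4 (mod 5); (4|5)=+1, (4|5)=+1; sign (−1)^0·+1^-4·+1^-2 = +1.
(a,b)_2: α=20, β=25; u≡1, v≡1 (mod 8); ε(u)ε(v)=0·0, αω(v)=20·0, βω(u)=25·0; sum ≡ 0  ⇒  +1.
(a,b)_3: α=5, u≡2; β=7, v≡2 (mod 3); (2|3)=-1, (2|3)=-1; sign (−1)^1·-1^7·-1^5 = -1.
(a,b)_∞: sgn(4929)=+, sgn(3518034)=+, so +1.
(a,b)_29: α=0, u≡1; β=2, v≡19 (mod 29); (1|29)=+1, (19|29)=-1; sign (−1)^0·+1^2·-1^0 = +1.
(a,b)_7: α=4, u≡4; β=6, v≡1 (mod 7); (4|7)=+1, (1|7)=+1; sign (−1)^0·+1^6·+1^4 = +1.
(a,b)_13: α=2, u≡7; β=3, v≡12 (mod 13); (7|13)=-1, (12|13)=+1; sign (−1)^0·-1^3·+1^2 = -1.
(a,b)_53: α=1, u≡47; β=1, v≡18 (mod 53); (47|53)=+1, (18|53)=-1; sign (−1)^0·+1^1·-1^1 = -1.
(a,b)_19: α=2, u≡3; β=2, v≡2 (mod 19); (3|19)=-1, (2|19)=-1; sign (−1)^0·-1^2·-1^2 = +1.
(a,b)_47: α=-2, u≡13; β=-4, v≡3 (mod 47); (13|47)=-1, (3|47)=+1; sign (−1)^0·-1^-4·+1^-2 = +1.
(a,b)_23: α=4, u≡15; β=5, v≡12 (mod 23); (15|23)=-1, (12|23)=+1; sign (−1)^0·-1^5·+1^4 = -1.
(a,b)_37: α=-2, u≡20; β=-3, v≡29 (mod 37); (20|37)=-1, (29|37)=-1; sign (−1)^0·-1^-3·-1^-2 = -1.
(a,b)_31: α=3, u≡8; β=4, v≡12 (mod 31); (8|31)=+1, (12|31)=-1; sign (−1)^0·+1^4·-1^3 = -1.
(a,b)_43: α=-2, u≡7; β=-2, v≡33 (mod 43); (7|43)=-1, (33|43)=-1; sign (−1)^0·-1^-2·-1^-2 = +1.
(4929, 3518034 / ℚ) ramifies at {3, 13, 23, 31, 37, 53}: a division algebra.

[3, 13, 23, 31, 37, 53]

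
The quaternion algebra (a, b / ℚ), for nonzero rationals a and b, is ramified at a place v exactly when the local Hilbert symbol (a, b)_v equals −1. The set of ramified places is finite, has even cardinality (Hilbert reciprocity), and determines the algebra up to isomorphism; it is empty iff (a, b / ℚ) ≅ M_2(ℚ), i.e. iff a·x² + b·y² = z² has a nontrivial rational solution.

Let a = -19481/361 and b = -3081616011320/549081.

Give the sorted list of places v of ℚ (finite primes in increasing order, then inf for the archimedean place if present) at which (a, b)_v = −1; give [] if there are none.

(a, b) ≡ (-161, -2030) mod (ℚ^×)²; places V = {2, 3, 5, 7, 11, 13, 19, 23, 29, ∞}.
(a,b)_5: α=0, u≡4; β=1, v≡1 (mod 5); (4|5)=+1, (1|5)=+1; sign (−1)^0·+1^1·+1^0 = +1.
(a,b)_29: α=0, u≡5; β=1, v≡18 (mod 29); (5|29)=+1, (18|29)=-1; sign (−1)^0·+1^1·-1^0 = +1.
(a,b)_19: α=-2, u≡13; β=-2, v≡14 (mod 19); (13|19)=-1, (14|19)=-1; sign (−1)^0·-1^-2·-1^-2 = +1.
(a,b)_∞: sgn(-161)=−, sgn(-2030)=−, so -1.
(a,b)_13: α=0, u≡11; β=-2, v≡2 (mod 13); (11|13)=-1, (2|13)=-1; sign (−1)^0·-1^-2·-1^0 = +1.
(a,b)_7: α=1, u≡6; β=3, v≡4 (mod 7); (6|7)=-1, (4|7)=+1; sign (−1)^1·-1^3·+1^1 = +1.
(a,b)_11: α=2, u≡9; β=4, v≡9 (mod 11); (9|11)=+1, (9|11)=+1; sign (−1)^0·+1^4·+1^2 = +1.
(a,b)_3: α=0, u≡1; β=-2, v≡1 (mod 3); (1|3)=+1, (1|3)=+1; sign (−1)^0·+1^-2·+1^0 = +1.
(a,b)_23: α=1, u≡6; β=2, v≡15 (mod 23); (6|23)=+1, (15|23)=-1; sign (−1)^0·+1^2·-1^1 = -1.
(a,b)_2: α=0, β=3; u≡7, v≡1 (mod 8); ε(u)ε(v)=1·0, αω(v)=0·0, βω(u)=3·0; sum ≡ 0  ⇒  +1.
|Ram(-161, -2030)| = 2, even; anisotropic at {23, ∞}.

[23, inf]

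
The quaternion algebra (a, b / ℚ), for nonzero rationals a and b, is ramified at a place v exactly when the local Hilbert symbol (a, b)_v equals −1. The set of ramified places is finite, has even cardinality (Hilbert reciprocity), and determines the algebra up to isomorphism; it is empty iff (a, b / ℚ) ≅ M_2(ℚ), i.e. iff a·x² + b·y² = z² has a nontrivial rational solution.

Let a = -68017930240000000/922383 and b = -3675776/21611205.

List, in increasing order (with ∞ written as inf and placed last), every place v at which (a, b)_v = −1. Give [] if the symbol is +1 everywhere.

Mod squares: a ≡ -595, b ≡ -130. Check v ∈ {∞, 2, 3, 5, 7, 11, 13, 17, 47}.
v=3: a=3^-2·(≡2), b=3^-6·(≡2) mod 3; (2|3)=-1, (2|3)=-1; (−1)^{-2·-6·1}·(-1)^-6·(-1)^-2 = +1.
v=13: a=13^2·(≡1), b=13^1·(≡10) mod 13; (1|13)=+1, (10|13)=+1; (−1)^{2·1·6}·(+1)^1·(+1)^2 = +1.
v=11: a=11^-4·(≡6), b=11^-2·(≡8) mod 11; (6|11)=-1, (8|11)=-1; (−1)^{-4·-2·5}·(-1)^-2·(-1)^-4 = +1.
v=∞: -595 < 0 and -130 < 0  ⇒  (a,b)_∞ = -1.
v=2: v_2(a)=20, v_2(b)=7; units ≡ 5, 7 (mod 8); ε·ε+αω+βω = 0·1+20·0+7·1 ≡ 1  ⇒  (a,b)_2 = -1.
v=17: a=17^3·(≡9), b=17^0·(≡11) mod 17; (9|17)=+1, (11|17)=-1; (−1)^{3·0·8}·(+1)^0·(-1)^3 = -1.
v=7: a=7^-1·(≡6), b=7^-2·(≡5) mod 7; (6|7)=-1, (5|7)=-1; (−1)^{-1·-2·3}·(-1)^-2·(-1)^-1 = -1.
v=5: a=5^7·(≡1), b=5^-1·(≡4) mod 5; (1|5)=+1, (4|5)=+1; (−1)^{7·-1·2}·(+1)^-1·(+1)^7 = +1.
v=47: a=47^0·(≡6), b=47^2·(≡11) mod 47; (6|47)=+1, (11|47)=-1; (−1)^{0·2·23}·(+1)^2·(-1)^0 = +1.
Ram(-595, -130) = {2, 7, 17, ∞}; no ℚ_2-point on the conic.

[2, 7, 17, inf]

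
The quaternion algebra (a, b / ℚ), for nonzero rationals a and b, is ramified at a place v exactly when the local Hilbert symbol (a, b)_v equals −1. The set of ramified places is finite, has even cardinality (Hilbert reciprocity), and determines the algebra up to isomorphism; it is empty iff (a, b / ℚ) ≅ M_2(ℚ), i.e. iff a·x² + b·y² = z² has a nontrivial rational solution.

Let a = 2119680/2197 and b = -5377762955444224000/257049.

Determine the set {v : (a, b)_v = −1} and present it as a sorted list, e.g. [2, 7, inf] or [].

(a, b) ≡ (2990, -74290) mod (ℚ^×)²; places V = {2, 3, 5, 13, 17, 19, 23, ∞}.
(a,b)_19: α=0, u≡16; β=1, v≡11 (mod 19); (16|19)=+1, (11|19)=+1; sign (−1)^0·+1^1·+1^0 = +1.
(a,b)_23: α=1, u≡21; β=3, v≡9 (mod 23); (21|23)=-1, (9|23)=+1; sign (−1)^1·-1^3·+1^1 = +1.
(a,b)_5: α=1, u≡3; β=3, v≡2 (mod 5); (3|5)=-1, (2|5)=-1; sign (−1)^0·-1^3·-1^1 = +1.
(a,b)_2: α=11, β=17; u≡7, v≡7 (mod 8); ε(u)ε(v)=1·1, αω(v)=11·0, βω(u)=17·0; sum ≡ 1  ⇒  -1.
(a,b)_17: α=0, u≡13; β=5, v≡2 (mod 17); (13|17)=+1, (2|17)=+1; sign (−1)^0·+1^5·+1^0 = +1.
(a,b)_13: α=-3, u≡4; β=-4, v≡8 (mod 13); (4|13)=+1, (8|13)=-1; sign (−1)^0·+1^-4·-1^-3 = -1.
(a,b)_∞: sgn(2990)=+, sgn(-74290)=−, so +1.
(a,b)_3: α=2, u≡2; β=-2, v≡2 (mod 3); (2|3)=-1, (2|3)=-1; sign (−1)^0·-1^-2·-1^2 = +1.
Ram(2990, -74290) = {2, 13}; no ℚ_2-point on the conic.

[2, 13]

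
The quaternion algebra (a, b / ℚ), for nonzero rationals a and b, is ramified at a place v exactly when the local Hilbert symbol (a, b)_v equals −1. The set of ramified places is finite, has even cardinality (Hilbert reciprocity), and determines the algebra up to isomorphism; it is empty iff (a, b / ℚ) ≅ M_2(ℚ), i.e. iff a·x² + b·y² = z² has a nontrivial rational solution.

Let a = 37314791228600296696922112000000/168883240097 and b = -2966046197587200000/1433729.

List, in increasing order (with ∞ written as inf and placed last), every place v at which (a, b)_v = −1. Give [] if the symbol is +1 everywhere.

[2, 13, 37, 41]

(a, b) ≡ (629, -5330) mod (ℚ^×)²; places V = {2, 3, 5, 7, 11, 13, 17, 19, 37, 41, ∞}.
(a,b)_∞: sgn(629)=+, sgn(-5330)=−, so +1.
(a,b)_3: α=26, u≡2; β=12, v≡1 (mod 3); (2|3)=-1, (1|3)=+1; sign (−1)^0·-1^12·+1^26 = +1.
(a,b)_19: α=2, u≡14; β=0, v≡1 (mod 19); (14|19)=-1, (1|19)=+1; sign (−1)^0·-1^0·+1^2 = +1.
(a,b)_17: α=-3, u≡14; β=-2, v≡8 (mod 17); (14|17)=-1, (8|17)=+1; sign (−1)^0·-1^-2·+1^-3 = +1.
(a,b)_7: α=2, u≡5; β=2, v≡2 (mod 7); (5|7)=-1, (2|7)=+1; sign (−1)^0·-1^2·+1^2 = +1.
(a,b)_11: α=-2, u≡8; β=-2, v≡1 (mod 11); (8|11)=-1, (1|11)=+1; sign (−1)^0·-1^-2·+1^-2 = +1.
(a,b)_13: α=-2, u≡6; β=1, v≡11 (mod 13); (6|13)=-1, (11|13)=-1; sign (−1)^0·-1^1·-1^-2 = -1.
(a,b)_5: α=6, u≡4; β=5, v≡4 (mod 5); (4|5)=+1, (4|5)=+1; sign (−1)^0·+1^5·+1^6 = +1.
(a,b)_41: α=-2, u≡12; β=-1, v≡26 (mod 41); (12|41)=-1, (26|41)=-1; sign (−1)^0·-1^-1·-1^-2 = -1.
(a,b)_37: α=3, u≡14; β=2, v≡5 (mod 37); (14|37)=-1, (5|37)=-1; sign (−1)^0·-1^2·-1^3 = -1.
(a,b)_2: α=20, β=11; u≡5, v≡7 (mod 8); ε(u)ε(v)=0·1, αω(v)=20·0, βω(u)=11·1; sum ≡ 1  ⇒  -1.
(629, -5330 / ℚ) ramifies at {2, 13, 37, 41}: a division algebra.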